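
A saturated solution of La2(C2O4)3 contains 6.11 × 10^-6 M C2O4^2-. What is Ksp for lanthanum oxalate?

La2(C2O4)3(s) ⇌ 2 La^3+ + 3 C2O4^2-
Stoichiometry gives [La^3+] = (2/3)[C2O4^2-] = 4.073 × 10^-6 M.
Ksp = [La^3+]^2[C2O4^2-]^3
Ksp = (4.073 × 10^-6)^2 × (6.11 x 10^-6)^3 = 3.78 × 10^-27

Ksp ≈ 3.78 × 10^-27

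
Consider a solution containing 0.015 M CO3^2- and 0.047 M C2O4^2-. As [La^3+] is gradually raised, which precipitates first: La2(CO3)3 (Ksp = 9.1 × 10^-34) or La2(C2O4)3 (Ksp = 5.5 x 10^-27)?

La2(CO3)3

Precipitation of each salt starts when its ion product equals its Ksp.
For La2(CO3)3: 9.1 × 10^-34 = (0.015)^3 × [La^3+]^2  ⇒  [La^3+] = 1.6 × 10^-14 M.
For La2(C2O4)3: 5.5 x 10^-27 = (0.047)^3 × [La^3+]^2  ⇒  [La^3+] = 7.3 × 10^-12 M.
The salt with the lower threshold [La^3+] precipitates first: La2(CO3)3.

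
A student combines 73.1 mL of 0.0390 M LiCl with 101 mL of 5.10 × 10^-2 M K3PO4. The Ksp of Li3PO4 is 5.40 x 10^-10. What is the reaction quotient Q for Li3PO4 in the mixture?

Q = 1.30e-7

Total volume = 73.1 + 101 = 174.1 mL.
[Li^+] = 3.90 × 10^-2 × (73.1/174.1) = 1.638 × 10^-2 M
[PO4^3-] = 5.10 × 10^-2 × (101/174.1) = 2.959 × 10^-2 M
Li3PO4(s) ⇌ 3 Li^+ + PO4^3-, so Q = [Li^+]^3[PO4^3-]
Q = (1.638 x 10^-2)^3(2.959 × 10^-2) = 1.30 × 10^-7
Q > Ksp, so Li3PO4 will precipitate.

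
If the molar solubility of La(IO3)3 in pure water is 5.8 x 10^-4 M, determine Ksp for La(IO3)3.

La(IO3)3(s) ⇌ La^3+ + 3 IO3^-
Let s = molar solubility. Then [La^3+] = s and [IO3^-] = 3s.
Ksp = [La^3+][IO3^-]^3
Ksp = s(3s)^3 = 27s^4
With s = 5.8 × 10^-4: Ksp = 3.1 × 10^-12

Ksp = 3.1 × 10^-12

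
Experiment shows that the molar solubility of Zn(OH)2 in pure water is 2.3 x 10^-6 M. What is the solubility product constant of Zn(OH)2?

4.9 x 10^-17

Zn(OH)2(s) ⇌ Zn^2+(aq) + 2 OH^-(aq)
For each mole of Zn(OH)2 that dissolves: [Zn^2+] = s, [OH^-] = 2s.
Ksp = [Zn^2+][OH^-]^2
Ksp = s(2s)^2 = 4s^3
Ksp = 4 × (2.3 × 10^-6)^3 = 4.9 x 10^-17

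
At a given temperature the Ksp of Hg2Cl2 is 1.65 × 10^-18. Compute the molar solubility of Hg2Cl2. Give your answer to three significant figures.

Hg2Cl2(s) ⇌ Hg2^2+ + 2 Cl^-
Ksp = [Hg2^2+][Cl^-]^2
Let s = molar solubility. Then [Hg2^2+] = s and [Cl^-] = 2s.
Ksp = s(2s)^2 = 4s^3
s^3 = 1.65 × 10^-18 / 4, so s = 7.44 x 10^-7 M

s ≈ 7.44 x 10^-7 M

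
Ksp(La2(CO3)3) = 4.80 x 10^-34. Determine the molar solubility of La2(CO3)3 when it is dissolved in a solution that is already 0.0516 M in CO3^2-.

s = 9.35e-16 M

La2(CO3)3(s) ⇌ 2 La^3+ + 3 CO3^2-
Ksp = [La^3+]^2[CO3^2-]^3
If s mol/L dissolves here, [La^3+] = 2s, [CO3^2-] = 0.0516 + 3s ≈ 0.0516 (Ksp is small, so little additional dissolves).
Ksp ≈ (2s)^2 × (0.0516)^3
s = 9.35 × 10^-16 M
Check: 3s = 2.8 x 10^-15 ≪ 0.0516, so the approximation is valid.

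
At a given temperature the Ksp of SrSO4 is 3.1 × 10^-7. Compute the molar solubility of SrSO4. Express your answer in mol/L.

5.6e-4 M

SrSO4(s) <=> Sr^2+(aq) + SO4^2-(aq)
Ksp = [Sr^2+][SO4^2-]
If s mol/L of SrSO4 dissolves, [Sr^2+] = s and [SO4^2-] = s.
Ksp = s^2
s = (3.1 × 10^-7)^(1/2) = 5.6 × 10^-4 M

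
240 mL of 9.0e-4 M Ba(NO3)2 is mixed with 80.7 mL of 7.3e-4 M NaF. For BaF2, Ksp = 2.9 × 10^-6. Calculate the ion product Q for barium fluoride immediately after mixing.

Total volume = 240 + 80.7 = 320.7 mL.
[Ba^2+] = 9.0 x 10^-4 × (240/320.7) = 6.74 x 10^-4 M
[F^-] = 7.3 x 10^-4 × (80.7/320.7) = 1.84 × 10^-4 M
BaF2(s) <=> Ba^2+(aq) + 2 F^-(aq), so Q = [Ba^2+][F^-]^2
Q = (6.74 x 10^-4)(1.84 × 10^-4)^2 = 2.3 × 10^-11
Q < Ksp, so no precipitate of BaF2 forms.

Q ≈ 2.3 x 10^-11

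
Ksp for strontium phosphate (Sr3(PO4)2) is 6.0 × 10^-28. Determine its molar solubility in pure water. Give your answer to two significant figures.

1.4 × 10^-6 M

Sr3(PO4)2(s) ⇌ 3 Sr^2+(aq) + 2 PO4^3-(aq)
Ksp = [Sr^2+]^3[PO4^3-]^2
For each mole of Sr3(PO4)2 that dissolves: [Sr^2+] = 3s, [PO4^3-] = 2s.
Substituting: Ksp = (3s)^3(2s)^2 = 108s^5
s = (6.0 × 10^-28 / 108)^(1/5) = 1.4 × 10^-6 M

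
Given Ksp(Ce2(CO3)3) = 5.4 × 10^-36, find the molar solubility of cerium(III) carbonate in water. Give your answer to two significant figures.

s = 3.5e-8 M

Ce2(CO3)3(s) ⇌ 2 Ce^3+(aq) + 3 CO3^2-(aq)
Ksp = [Ce^3+]^2[CO3^2-]^3
For each mole of Ce2(CO3)3 that dissolves: [Ce^3+] = 2s, [CO3^2-] = 3s.
So Ksp = (2s)^2 × (3s)^3 = 108s^5
s = (5.4 × 10^-36 / 108)^(1/5) = 3.5 × 10^-8 M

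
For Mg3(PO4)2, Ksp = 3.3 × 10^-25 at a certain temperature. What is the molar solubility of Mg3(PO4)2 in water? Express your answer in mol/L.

Mg3(PO4)2(s) ⇌ 3 Mg^2+(aq) + 2 PO4^3-(aq)
Ksp = [Mg^2+]^3[PO4^3-]^2
For each mole of Mg3(PO4)2 that dissolves: [Mg^2+] = 3s, [PO4^3-] = 2s.
So Ksp = (3s)^3 × (2s)^2 = 108s^5
s^5 = 3.3 × 10^-25 / 108, so s = 5.0 × 10^-6 M

s ≈ 5.0e-6 M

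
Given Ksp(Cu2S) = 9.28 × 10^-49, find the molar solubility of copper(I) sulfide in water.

s ≈ 6.14 x 10^-17 M

Cu2S(s) ⇌ 2 Cu^+(aq) + S^2-(aq)
Ksp = [Cu^+]^2[S^2-]
Let s = molar solubility. Then [Cu^+] = 2s and [S^2-] = s.
So Ksp = (2s)^2 × s = 4s^3
Solving, s = (9.28 × 10^-49/4)^(1/3) = 6.14 x 10^-17 M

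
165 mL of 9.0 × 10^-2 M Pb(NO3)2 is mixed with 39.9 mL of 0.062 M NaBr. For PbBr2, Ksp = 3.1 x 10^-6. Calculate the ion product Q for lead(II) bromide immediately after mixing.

Q = 1.1e-5

Total volume = 165 + 39.9 = 204.9 mL.
[Pb^2+] = 9.0 × 10^-2 × (165/204.9) = 7.25 × 10^-2 M
[Br^-] = 6.2 × 10^-2 × (39.9/204.9) = 1.21 × 10^-2 M
PbBr2(s) ⇌ Pb^2+ + 2 Br^-, so Q = [Pb^2+][Br^-]^2
Q = (7.25 × 10^-2)(1.21 x 10^-2)^2 = 1.1 × 10^-5
Q > Ksp, so PbBr2 will precipitate.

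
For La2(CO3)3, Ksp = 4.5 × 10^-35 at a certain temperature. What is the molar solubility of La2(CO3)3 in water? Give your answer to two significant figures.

La2(CO3)3(s) <=> 2 La^3+(aq) + 3 CO3^2-(aq)
Ksp = [La^3+]^2[CO3^2-]^3
For each mole of La2(CO3)3 that dissolves: [La^3+] = 2s, [CO3^2-] = 3s.
Substituting: Ksp = (2s)^2(3s)^3 = 108s^5
s^5 = 4.5 × 10^-35 / 108, so s = 5.3 × 10^-8 M

5.3 × 10^-8 M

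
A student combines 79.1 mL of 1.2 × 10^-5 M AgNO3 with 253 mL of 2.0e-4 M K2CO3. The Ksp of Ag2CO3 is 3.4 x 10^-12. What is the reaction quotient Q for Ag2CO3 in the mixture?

Q = 1.2e-15

Total volume = 79.1 + 253 = 332.1 mL.
[Ag^+] = 1.2 × 10^-5 × (79.1/332.1) = 2.86 × 10^-6 M
[CO3^2-] = 2.0 × 10^-4 × (253/332.1) = 1.52 × 10^-4 M
Ag2CO3(s) ⇌ 2 Ag^+ + CO3^2-, so Q = [Ag^+]^2[CO3^2-]
Q = (2.86 × 10^-6)^2(1.52 × 10^-4) = 1.2 x 10^-15
Q < Ksp, so no precipitate of Ag2CO3 forms.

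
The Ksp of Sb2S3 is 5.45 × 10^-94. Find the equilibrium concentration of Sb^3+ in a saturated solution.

[Sb^3+] = 1.74 × 10^-19 M

Sb2S3(s) ⇌ 2 Sb^3+ + 3 S^2-
Ksp = [Sb^3+]^2[S^2-]^3
If s mol/L of Sb2S3 dissolves, [Sb^3+] = 2s and [S^2-] = 3s.
Substituting: Ksp = (2s)^2(3s)^3 = 108s^5
s = (5.45 × 10^-94 / 108)^(1/5) = 8.722 × 10^-20 M
[Sb^3+] = 2s = 1.74 x 10^-19 M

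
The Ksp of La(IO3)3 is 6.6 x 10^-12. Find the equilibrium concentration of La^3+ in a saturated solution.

[La^3+] ≈ 7.0 × 10^-4 M

La(IO3)3(s) <=> La^3+ + 3 IO3^-
Ksp = [La^3+][IO3^-]^3
Let s = molar solubility. Then [La^3+] = s and [IO3^-] = 3s.
Ksp = s(3s)^3 = 27s^4
s^4 = 6.6 x 10^-12 / 27, so s = 7.03 x 10^-4 M
[La^3+] = s = 7.0 x 10^-4 M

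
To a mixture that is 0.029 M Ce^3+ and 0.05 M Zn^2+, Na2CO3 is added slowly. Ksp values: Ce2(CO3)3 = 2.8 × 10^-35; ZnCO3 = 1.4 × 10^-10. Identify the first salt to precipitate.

Ce2(CO3)3

Precipitation of each salt starts when its ion product equals its Ksp.
For Ce2(CO3)3: 2.8 × 10^-35 = (0.029)^2 × [CO3^2-]^3  ⇒  [CO3^2-] = 3.2 × 10^-11 M.
For ZnCO3: 1.4 × 10^-10 = 0.05 × [CO3^2-]  ⇒  [CO3^2-] = 2.8 × 10^-9 M.
The salt with the lower threshold [CO3^2-] precipitates first: Ce2(CO3)3.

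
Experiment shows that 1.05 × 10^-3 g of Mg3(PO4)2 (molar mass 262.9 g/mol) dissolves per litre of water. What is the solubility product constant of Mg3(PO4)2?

Molar solubility s = (1.05 × 10^-3 g/L) / (262.9 g/mol) = 3.994 × 10^-6 M.
Mg3(PO4)2(s) ⇌ 3 Mg^2+(aq) + 2 PO4^3-(aq)
Let s = molar solubility. Then [Mg^2+] = 3s and [PO4^3-] = 2s.
Ksp = [Mg^2+]^3[PO4^3-]^2
Substituting: Ksp = (3s)^3(2s)^2 = 108s^5
With s = 3.994 × 10^-6: Ksp = 1.10 × 10^-25

1.10 × 10^-25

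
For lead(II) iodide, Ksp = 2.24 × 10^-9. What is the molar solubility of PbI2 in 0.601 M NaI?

s ≈ 6.20e-9 M

PbI2(s) ⇌ Pb^2+ + 2 I^-
Ksp = [Pb^2+][I^-]^2
Let s = moles of PbI2 that dissolve per litre. [Pb^2+] = s, [I^-] = 0.601 + 2s ≈ 0.601 (common-ion effect: I^- is already 0.601 M).
Ksp ≈ s × (0.601)^2
s = 6.20 x 10^-9 M
Check: 2s = 1.2 × 10^-8 ≪ 0.601, so the approximation is valid.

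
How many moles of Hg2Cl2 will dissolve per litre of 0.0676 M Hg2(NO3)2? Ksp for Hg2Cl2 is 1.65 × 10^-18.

Hg2Cl2(s) ⇌ Hg2^2+ + 2 Cl^-
Ksp = [Hg2^2+][Cl^-]^2
Let s = moles of Hg2Cl2 that dissolve per litre. [Hg2^2+] = 0.0676 + s ≈ 0.0676, [Cl^-] = 2s (common-ion effect: Hg2^2+ is already 0.0676 M).
Ksp ≈ 0.0676 × (2s)^2
s = 2.47 x 10^-9 M
Check: s = 2.5 × 10^-9 ≪ 0.0676, so the approximation is valid.

2.47e-9 M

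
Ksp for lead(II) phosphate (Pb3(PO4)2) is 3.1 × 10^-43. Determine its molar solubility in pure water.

Pb3(PO4)2(s) ⇌ 3 Pb^2+ + 2 PO4^3-
Ksp = [Pb^2+]^3[PO4^3-]^2
For each mole of Pb3(PO4)2 that dissolves: [Pb^2+] = 3s, [PO4^3-] = 2s.
Ksp = (3s)^3(2s)^2 = 108s^5
s^5 = 3.1 × 10^-43 / 108, so s = 1.2 x 10^-9 M

s ≈ 1.2 x 10^-9 M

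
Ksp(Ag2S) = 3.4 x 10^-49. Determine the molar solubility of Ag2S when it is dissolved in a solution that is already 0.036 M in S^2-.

s ≈ 1.5e-24 M

Ag2S(s) <=> 2 Ag^+(aq) + S^2-(aq)
Ksp = [Ag^+]^2[S^2-]
Let s = moles of Ag2S that dissolve per litre. [Ag^+] = 2s, [S^2-] = 0.036 + s ≈ 0.036 (Ksp is small, so little additional dissolves).
Ksp ≈ (2s)^2 × 0.036
s = 1.5 × 10^-24 M
Check: s = 1.5 × 10^-24 ≪ 0.036, so the approximation is valid.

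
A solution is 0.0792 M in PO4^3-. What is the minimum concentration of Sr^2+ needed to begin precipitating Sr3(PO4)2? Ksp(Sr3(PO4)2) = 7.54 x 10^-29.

[Sr^2+] = 2.29 × 10^-9 M

Sr3(PO4)2(s) <=> 3 Sr^2+ + 2 PO4^3-
Ksp = [Sr^2+]^3[PO4^3-]^2
Precipitation begins when Q = Ksp. With [PO4^3-] = 0.0792 M:
7.54 x 10^-29 = (0.0792)^2 × [Sr^2+]^3
[Sr^2+] = (7.54 x 10^-29 / 6.273 × 10^-3)^(1/3) = 2.29 × 10^-9 M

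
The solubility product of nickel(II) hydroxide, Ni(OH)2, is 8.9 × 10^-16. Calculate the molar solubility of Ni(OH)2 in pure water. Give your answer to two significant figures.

s ≈ 6.1 x 10^-6 M

Ni(OH)2(s) <=> Ni^2+ + 2 OH^-
Ksp = [Ni^2+][OH^-]^2
With molar solubility s: [Ni^2+] = s, [OH^-] = 2s.
Substituting: Ksp = s(2s)^2 = 4s^3
s = (8.9 × 10^-16 / 4)^(1/3) = 6.1 × 10^-6 M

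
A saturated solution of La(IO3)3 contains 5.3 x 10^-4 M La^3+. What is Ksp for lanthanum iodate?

La(IO3)3(s) ⇌ La^3+ + 3 IO3^-
Stoichiometry gives [IO3^-] = (3/1)[La^3+] = 1.59 x 10^-3 M.
Ksp = [La^3+][IO3^-]^3
Ksp = 5.3 × 10^-4 × (1.59 x 10^-3)^3 = 2.1 × 10^-12

Ksp ≈ 2.1e-12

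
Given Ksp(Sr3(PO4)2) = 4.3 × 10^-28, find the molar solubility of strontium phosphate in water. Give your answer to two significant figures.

Sr3(PO4)2(s) ⇌ 3 Sr^2+(aq) + 2 PO4^3-(aq)
Ksp = [Sr^2+]^3[PO4^3-]^2
For each mole of Sr3(PO4)2 that dissolves: [Sr^2+] = 3s, [PO4^3-] = 2s.
So Ksp = (3s)^3 × (2s)^2 = 108s^5
Solving, s = (4.3 × 10^-28/108)^(1/5) = 1.3 × 10^-6 M

s = 1.3e-6 M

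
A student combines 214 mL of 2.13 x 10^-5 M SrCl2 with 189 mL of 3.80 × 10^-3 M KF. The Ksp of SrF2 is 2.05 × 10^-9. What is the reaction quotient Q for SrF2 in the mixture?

Total volume = 214 + 189 = 403 mL.
[Sr^2+] = 2.13 × 10^-5 × (214/403) = 1.131 × 10^-5 M
[F^-] = 3.80 × 10^-3 × (189/403) = 1.782 × 10^-3 M
SrF2(s) <=> Sr^2+ + 2 F^-, so Q = [Sr^2+][F^-]^2
Q = (1.131 × 10^-5)(1.782 x 10^-3)^2 = 3.59 × 10^-11
Q < Ksp, so no precipitate of SrF2 forms.

3.59 × 10^-11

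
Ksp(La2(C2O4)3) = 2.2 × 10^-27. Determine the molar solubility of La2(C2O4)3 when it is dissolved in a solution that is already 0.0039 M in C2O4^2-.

9.6e-11 M

La2(C2O4)3(s) ⇌ 2 La^3+(aq) + 3 C2O4^2-(aq)
Ksp = [La^3+]^2[C2O4^2-]^3
Let s be the molar solubility in this solution. [La^3+] = 2s, [C2O4^2-] = 0.0039 + 3s ≈ 0.0039 (since the C2O4^2- already present dominates).
Ksp ≈ (2s)^2 × (0.0039)^3
s = 9.6 x 10^-11 M
Check: 3s = 2.9 x 10^-10 ≪ 0.0039, so the approximation is valid.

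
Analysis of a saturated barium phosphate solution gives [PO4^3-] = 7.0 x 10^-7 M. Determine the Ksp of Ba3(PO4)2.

Ba3(PO4)2(s) <=> 3 Ba^2+(aq) + 2 PO4^3-(aq)
Stoichiometry gives [Ba^2+] = (3/2)[PO4^3-] = 1.05 x 10^-6 M.
Ksp = [Ba^2+]^3[PO4^3-]^2
Ksp = (1.05 × 10^-6)^3 × (7.0 × 10^-7)^2 = 5.7 × 10^-31

5.7 × 10^-31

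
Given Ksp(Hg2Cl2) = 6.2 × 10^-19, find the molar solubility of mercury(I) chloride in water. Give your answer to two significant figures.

Hg2Cl2(s) ⇌ Hg2^2+ + 2 Cl^-
Ksp = [Hg2^2+][Cl^-]^2
For each mole of Hg2Cl2 that dissolves: [Hg2^2+] = s, [Cl^-] = 2s.
So Ksp = s × (2s)^2 = 4s^3
Solving, s = (6.2 × 10^-19/4)^(1/3) = 5.4 x 10^-7 M

s ≈ 5.4 × 10^-7 M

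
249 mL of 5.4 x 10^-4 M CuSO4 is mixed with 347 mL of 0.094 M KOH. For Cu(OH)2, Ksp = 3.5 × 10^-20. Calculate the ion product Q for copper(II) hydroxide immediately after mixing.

Total volume = 249 + 347 = 596 mL.
[Cu^2+] = 5.4 × 10^-4 × (249/596) = 2.26 x 10^-4 M
[OH^-] = 9.4 × 10^-2 × (347/596) = 5.47 x 10^-2 M
Cu(OH)2(s) <=> Cu^2+(aq) + 2 OH^-(aq), so Q = [Cu^2+][OH^-]^2
Q = (2.26 × 10^-4)(5.47 × 10^-2)^2 = 6.8 x 10^-7
Q > Ksp, so Cu(OH)2 will precipitate.

6.8e-7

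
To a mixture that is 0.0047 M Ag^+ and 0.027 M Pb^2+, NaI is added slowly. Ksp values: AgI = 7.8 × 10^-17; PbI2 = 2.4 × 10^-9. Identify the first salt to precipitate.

Precipitation of each salt starts when its ion product equals its Ksp.
For AgI: 7.8 × 10^-17 = 0.0047 × [I^-]  ⇒  [I^-] = 1.7 x 10^-14 M.
For PbI2: 2.4 × 10^-9 = 0.027 × [I^-]^2  ⇒  [I^-] = 3.0 × 10^-4 M.
The salt with the lower threshold [I^-] precipitates first: AgI.

AgI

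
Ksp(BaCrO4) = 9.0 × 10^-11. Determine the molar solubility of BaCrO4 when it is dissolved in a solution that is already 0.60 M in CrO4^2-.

1.5e-10 M

BaCrO4(s) ⇌ Ba^2+ + CrO4^2-
Ksp = [Ba^2+][CrO4^2-]
Let s = moles of BaCrO4 that dissolve per litre. [Ba^2+] = s, [CrO4^2-] = 0.60 + s ≈ 0.60 (since the CrO4^2- already present dominates).
Ksp ≈ s × 0.60
s = 1.5 x 10^-10 M
Check: s = 1.5 × 10^-10 ≪ 0.60, so the approximation is valid.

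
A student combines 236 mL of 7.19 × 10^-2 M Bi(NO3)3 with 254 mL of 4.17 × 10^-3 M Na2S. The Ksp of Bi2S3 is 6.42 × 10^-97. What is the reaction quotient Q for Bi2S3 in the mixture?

Total volume = 236 + 254 = 490 mL.
[Bi^3+] = 7.19 × 10^-2 × (236/490) = 3.463 x 10^-2 M
[S^2-] = 4.17 × 10^-3 × (254/490) = 2.162 × 10^-3 M
Bi2S3(s) ⇌ 2 Bi^3+(aq) + 3 S^2-(aq), so Q = [Bi^3+]^2[S^2-]^3
Q = (3.463 × 10^-2)^2(2.162 × 10^-3)^3 = 1.21 × 10^-11
Q > Ksp, so Bi2S3 will precipitate.

1.21 × 10^-11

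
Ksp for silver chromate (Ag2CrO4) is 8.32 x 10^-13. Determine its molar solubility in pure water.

Ag2CrO4(s) ⇌ 2 Ag^+ + CrO4^2-
Ksp = [Ag^+]^2[CrO4^2-]
For each mole of Ag2CrO4 that dissolves: [Ag^+] = 2s, [CrO4^2-] = s.
Ksp = (2s)^2s = 4s^3
s^3 = 8.32 x 10^-13 / 4, so s = 5.92 x 10^-5 M

5.92e-5 M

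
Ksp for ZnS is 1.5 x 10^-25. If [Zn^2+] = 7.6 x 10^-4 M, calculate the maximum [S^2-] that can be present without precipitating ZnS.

ZnS(s) ⇌ Zn^2+ + S^2-
Ksp = [Zn^2+][S^2-]
Precipitation begins when Q = Ksp. With [Zn^2+] = 7.6 x 10^-4 M:
1.5 x 10^-25 = (7.6 x 10^-4) × [S^2-]
[S^2-] = (1.5 x 10^-25 / 7.6 x 10^-4) = 2.0 x 10^-22 M

[S^2-] ≈ 2.0e-22 M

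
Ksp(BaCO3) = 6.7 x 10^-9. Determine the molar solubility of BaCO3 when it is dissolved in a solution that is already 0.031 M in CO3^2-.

BaCO3(s) <=> Ba^2+ + CO3^2-
Ksp = [Ba^2+][CO3^2-]
If s mol/L dissolves here, [Ba^2+] = s, [CO3^2-] = 0.031 + s ≈ 0.031 (Ksp is small, so little additional dissolves).
Ksp ≈ s × 0.031
s = 2.2 × 10^-7 M
Check: s = 2.2 × 10^-7 ≪ 0.031, so the approximation is valid.

s = 2.2e-7 M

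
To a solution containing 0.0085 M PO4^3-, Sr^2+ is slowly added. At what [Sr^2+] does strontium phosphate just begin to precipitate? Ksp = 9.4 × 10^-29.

Sr3(PO4)2(s) <=> 3 Sr^2+(aq) + 2 PO4^3-(aq)
Ksp = [Sr^2+]^3[PO4^3-]^2
Precipitation begins when Q = Ksp. With [PO4^3-] = 0.0085 M:
9.4 × 10^-29 = (0.0085)^2 × [Sr^2+]^3
[Sr^2+] = (9.4 × 10^-29 / 7.23 x 10^-5)^(1/3) = 1.1 × 10^-8 M

[Sr^2+] ≈ 1.1 × 10^-8 M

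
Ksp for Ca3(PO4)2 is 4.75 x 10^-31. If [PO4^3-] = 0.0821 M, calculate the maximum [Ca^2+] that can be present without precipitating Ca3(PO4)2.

Ca3(PO4)2(s) <=> 3 Ca^2+(aq) + 2 PO4^3-(aq)
Ksp = [Ca^2+]^3[PO4^3-]^2
Precipitation begins when Q = Ksp. With [PO4^3-] = 0.0821 M:
4.75 x 10^-31 = (0.0821)^2 × [Ca^2+]^3
[Ca^2+] = (4.75 x 10^-31 / 6.740 × 10^-3)^(1/3) = 4.13 x 10^-10 M

[Ca^2+] = 4.13 × 10^-10 M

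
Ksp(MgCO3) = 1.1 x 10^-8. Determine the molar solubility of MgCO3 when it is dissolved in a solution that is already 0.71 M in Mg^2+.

1.5e-8 M

MgCO3(s) <=> Mg^2+(aq) + CO3^2-(aq)
Ksp = [Mg^2+][CO3^2-]
If s mol/L dissolves here, [Mg^2+] = 0.71 + s ≈ 0.71, [CO3^2-] = s (since the Mg^2+ already present dominates).
Ksp ≈ 0.71 × s
s = 1.5 x 10^-8 M
Check: s = 1.5 x 10^-8 ≪ 0.71, so the approximation is valid.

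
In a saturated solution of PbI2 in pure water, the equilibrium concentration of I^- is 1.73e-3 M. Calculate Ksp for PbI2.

PbI2(s) <=> Pb^2+ + 2 I^-
Stoichiometry gives [Pb^2+] = (1/2)[I^-] = 8.650 × 10^-4 M.
Ksp = [Pb^2+][I^-]^2
Ksp = 8.650 x 10^-4 × (1.73 × 10^-3)^2 = 2.59 × 10^-9

2.59e-9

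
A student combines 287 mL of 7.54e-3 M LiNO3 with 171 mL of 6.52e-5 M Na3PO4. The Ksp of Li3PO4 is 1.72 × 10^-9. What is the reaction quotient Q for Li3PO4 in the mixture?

Total volume = 287 + 171 = 458 mL.
[Li^+] = 7.54 x 10^-3 × (287/458) = 4.725 × 10^-3 M
[PO4^3-] = 6.52 x 10^-5 × (171/458) = 2.434 x 10^-5 M
Li3PO4(s) <=> 3 Li^+(aq) + PO4^3-(aq), so Q = [Li^+]^3[PO4^3-]
Q = (4.725 x 10^-3)^3(2.434 x 10^-5) = 2.57 × 10^-12
Q < Ksp, so no precipitate of Li3PO4 forms.

2.57e-12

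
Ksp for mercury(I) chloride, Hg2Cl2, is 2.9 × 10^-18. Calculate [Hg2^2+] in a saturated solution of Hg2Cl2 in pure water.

Hg2Cl2(s) ⇌ Hg2^2+ + 2 Cl^-
Ksp = [Hg2^2+][Cl^-]^2
For each mole of Hg2Cl2 that dissolves: [Hg2^2+] = s, [Cl^-] = 2s.
Ksp = s(2s)^2 = 4s^3
s^3 = 2.9 × 10^-18 / 4, so s = 8.98 × 10^-7 M
[Hg2^2+] = s = 9.0 × 10^-7 M

9.0 × 10^-7 M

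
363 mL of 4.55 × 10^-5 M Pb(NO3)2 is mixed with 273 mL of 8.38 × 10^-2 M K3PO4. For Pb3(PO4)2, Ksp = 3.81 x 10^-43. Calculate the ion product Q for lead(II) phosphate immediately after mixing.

Total volume = 363 + 273 = 636 mL.
[Pb^2+] = 4.55 × 10^-5 × (363/636) = 2.597 × 10^-5 M
[PO4^3-] = 8.38 × 10^-2 × (273/636) = 3.597 × 10^-2 M
Pb3(PO4)2(s) ⇌ 3 Pb^2+(aq) + 2 PO4^3-(aq), so Q = [Pb^2+]^3[PO4^3-]^2
Q = (2.597 × 10^-5)^3(3.597 × 10^-2)^2 = 2.27 × 10^-17
Q > Ksp, so Pb3(PO4)2 will precipitate.

2.27 × 10^-17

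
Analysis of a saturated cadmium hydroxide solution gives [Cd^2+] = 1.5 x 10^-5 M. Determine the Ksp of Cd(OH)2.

Ksp = 1.4 × 10^-14

Cd(OH)2(s) ⇌ Cd^2+(aq) + 2 OH^-(aq)
Stoichiometry gives [OH^-] = (2/1)[Cd^2+] = 3.00 x 10^-5 M.
Ksp = [Cd^2+][OH^-]^2
Ksp = 1.5 × 10^-5 × (3.00 × 10^-5)^2 = 1.4 x 10^-14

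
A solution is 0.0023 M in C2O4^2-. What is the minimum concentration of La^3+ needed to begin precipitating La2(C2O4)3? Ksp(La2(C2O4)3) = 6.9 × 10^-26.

La2(C2O4)3(s) ⇌ 2 La^3+ + 3 C2O4^2-
Ksp = [La^3+]^2[C2O4^2-]^3
Precipitation begins when Q = Ksp. With [C2O4^2-] = 0.0023 M:
6.9 × 10^-26 = (0.0023)^3 × [La^3+]^2
[La^3+] = (6.9 × 10^-26 / 1.22 × 10^-8)^(1/2) = 2.4 × 10^-9 M

2.4e-9 M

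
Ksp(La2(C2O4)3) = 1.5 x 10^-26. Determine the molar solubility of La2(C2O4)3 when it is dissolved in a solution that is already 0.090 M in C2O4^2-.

2.3e-12 M

La2(C2O4)3(s) ⇌ 2 La^3+ + 3 C2O4^2-
Ksp = [La^3+]^2[C2O4^2-]^3
If s mol/L dissolves here, [La^3+] = 2s, [C2O4^2-] = 0.090 + 3s ≈ 0.090 (Ksp is small, so little additional dissolves).
Ksp ≈ (2s)^2 × (0.090)^3
s = 2.3 × 10^-12 M
Check: 3s = 6.8 × 10^-12 ≪ 0.090, so the approximation is valid.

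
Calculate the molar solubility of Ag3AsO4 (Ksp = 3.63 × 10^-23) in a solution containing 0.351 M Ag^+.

8.39 × 10^-22 M

Ag3AsO4(s) ⇌ 3 Ag^+(aq) + AsO4^3-(aq)
Ksp = [Ag^+]^3[AsO4^3-]
Let s = moles of Ag3AsO4 that dissolve per litre. [Ag^+] = 0.351 + 3s ≈ 0.351, [AsO4^3-] = s (since the Ag^+ already present dominates).
Ksp ≈ (0.351)^3 × s
s = 8.39 x 10^-22 M
Check: 3s = 2.5 × 10^-21 ≪ 0.351, so the approximation is valid.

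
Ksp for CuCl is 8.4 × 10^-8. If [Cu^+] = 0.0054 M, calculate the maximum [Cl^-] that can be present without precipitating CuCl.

[Cl^-] = 1.6e-5 M

CuCl(s) ⇌ Cu^+ + Cl^-
Ksp = [Cu^+][Cl^-]
Precipitation begins when Q = Ksp. With [Cu^+] = 0.0054 M:
8.4 × 10^-8 = (0.0054) × [Cl^-]
[Cl^-] = (8.4 × 10^-8 / 5.4 × 10^-3) = 1.6 x 10^-5 M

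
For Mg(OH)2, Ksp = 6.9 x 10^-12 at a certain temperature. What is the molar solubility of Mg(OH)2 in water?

1.2 × 10^-4 M

Mg(OH)2(s) ⇌ Mg^2+(aq) + 2 OH^-(aq)
Ksp = [Mg^2+][OH^-]^2
If s mol/L of Mg(OH)2 dissolves, [Mg^2+] = s and [OH^-] = 2s.
Ksp = s(2s)^2 = 4s^3
s^3 = 6.9 x 10^-12 / 4, so s = 1.2 × 10^-4 M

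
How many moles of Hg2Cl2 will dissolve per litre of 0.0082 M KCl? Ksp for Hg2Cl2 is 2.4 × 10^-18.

3.6 x 10^-14 M

Hg2Cl2(s) <=> Hg2^2+ + 2 Cl^-
Ksp = [Hg2^2+][Cl^-]^2
Let s be the molar solubility in this solution. [Hg2^2+] = s, [Cl^-] = 0.0082 + 2s ≈ 0.0082 (Ksp is small, so little additional dissolves).
Ksp ≈ s × (0.0082)^2
s = 3.6 × 10^-14 M
Check: 2s = 7.1 × 10^-14 ≪ 0.0082, so the approximation is valid.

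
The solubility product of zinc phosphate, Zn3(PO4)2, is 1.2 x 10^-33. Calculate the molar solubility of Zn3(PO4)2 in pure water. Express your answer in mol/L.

Zn3(PO4)2(s) ⇌ 3 Zn^2+(aq) + 2 PO4^3-(aq)
Ksp = [Zn^2+]^3[PO4^3-]^2
With molar solubility s: [Zn^2+] = 3s, [PO4^3-] = 2s.
So Ksp = (3s)^3 × (2s)^2 = 108s^5
Solving, s = (1.2 x 10^-33/108)^(1/5) = 1.0 × 10^-7 M

1.0 × 10^-7 M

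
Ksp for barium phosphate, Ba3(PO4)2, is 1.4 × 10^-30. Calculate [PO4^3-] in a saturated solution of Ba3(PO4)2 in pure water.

Ba3(PO4)2(s) ⇌ 3 Ba^2+ + 2 PO4^3-
Ksp = [Ba^2+]^3[PO4^3-]^2
Let s = molar solubility. Then [Ba^2+] = 3s and [PO4^3-] = 2s.
So Ksp = (3s)^3 × (2s)^2 = 108s^5
s^5 = 1.4 × 10^-30 / 108, so s = 4.19 x 10^-7 M
[PO4^3-] = 2s = 8.4 x 10^-7 M

[PO4^3-] = 8.4 × 10^-7 M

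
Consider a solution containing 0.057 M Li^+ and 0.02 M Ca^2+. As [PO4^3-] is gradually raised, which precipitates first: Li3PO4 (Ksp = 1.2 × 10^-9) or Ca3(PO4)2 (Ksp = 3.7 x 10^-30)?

Ca3(PO4)2

Precipitation of each salt starts when its ion product equals its Ksp.
For Li3PO4: 1.2 × 10^-9 = (0.057)^3 × [PO4^3-]  ⇒  [PO4^3-] = 6.5 x 10^-6 M.
For Ca3(PO4)2: 3.7 x 10^-30 = (0.02)^3 × [PO4^3-]^2  ⇒  [PO4^3-] = 6.8 x 10^-13 M.
The salt with the lower threshold [PO4^3-] precipitates first: Ca3(PO4)2.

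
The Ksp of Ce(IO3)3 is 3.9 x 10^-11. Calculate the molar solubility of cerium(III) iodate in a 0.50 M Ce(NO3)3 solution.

Ce(IO3)3(s) ⇌ Ce^3+(aq) + 3 IO3^-(aq)
Ksp = [Ce^3+][IO3^-]^3
If s mol/L dissolves here, [Ce^3+] = 0.50 + s ≈ 0.50, [IO3^-] = 3s (common-ion effect: Ce^3+ is already 0.50 M).
Ksp ≈ 0.50 × (3s)^3
s = 1.4 × 10^-4 M
Check: s = 1.4 × 10^-4 ≪ 0.50, so the approximation is valid.

s ≈ 1.4e-4 M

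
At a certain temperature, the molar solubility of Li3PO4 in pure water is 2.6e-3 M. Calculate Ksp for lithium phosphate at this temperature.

Li3PO4(s) <=> 3 Li^+ + PO4^3-
With molar solubility s: [Li^+] = 3s, [PO4^3-] = s.
Ksp = [Li^+]^3[PO4^3-]
Ksp = (3s)^3s = 27s^4
Ksp = 27 × (2.6 × 10^-3)^4 = 1.2 x 10^-9

Ksp ≈ 1.2e-9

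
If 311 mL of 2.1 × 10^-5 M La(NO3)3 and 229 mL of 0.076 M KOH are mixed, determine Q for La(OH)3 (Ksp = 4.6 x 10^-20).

Q = 4.0 x 10^-10

Total volume = 311 + 229 = 540 mL.
[La^3+] = 2.1 x 10^-5 × (311/540) = 1.21 × 10^-5 M
[OH^-] = 7.6 × 10^-2 × (229/540) = 3.22 × 10^-2 M
La(OH)3(s) ⇌ La^3+ + 3 OH^-, so Q = [La^3+][OH^-]^3
Q = (1.21 x 10^-5)(3.22 × 10^-2)^3 = 4.0 × 10^-10
Q > Ksp, so La(OH)3 will precipitate.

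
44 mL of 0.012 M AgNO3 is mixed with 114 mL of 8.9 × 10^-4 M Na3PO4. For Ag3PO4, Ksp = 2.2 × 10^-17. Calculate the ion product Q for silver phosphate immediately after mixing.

Total volume = 44 + 114 = 158 mL.
[Ag^+] = 1.2 × 10^-2 × (44/158) = 3.34 × 10^-3 M
[PO4^3-] = 8.9 × 10^-4 × (114/158) = 6.42 x 10^-4 M
Ag3PO4(s) <=> 3 Ag^+ + PO4^3-, so Q = [Ag^+]^3[PO4^3-]
Q = (3.34 x 10^-3)^3(6.42 × 10^-4) = 2.4 × 10^-11
Q > Ksp, so Ag3PO4 will precipitate.

Q = 2.4 × 10^-11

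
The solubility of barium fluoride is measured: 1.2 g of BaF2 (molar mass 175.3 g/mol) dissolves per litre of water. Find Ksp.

Ksp ≈ 1.3e-6

Molar solubility s = (1.2 g/L) / (175.3 g/mol) = 6.85 × 10^-3 M.
BaF2(s) <=> Ba^2+ + 2 F^-
With molar solubility s: [Ba^2+] = s, [F^-] = 2s.
Ksp = [Ba^2+][F^-]^2
Ksp = s(2s)^2 = 4s^3
With s = 6.85 × 10^-3: Ksp = 1.3 × 10^-6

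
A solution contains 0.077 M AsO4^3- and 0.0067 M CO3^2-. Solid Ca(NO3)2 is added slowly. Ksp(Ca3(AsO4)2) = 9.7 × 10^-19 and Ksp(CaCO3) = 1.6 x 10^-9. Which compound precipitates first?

Precipitation of each salt starts when its ion product equals its Ksp.
For Ca3(AsO4)2: 9.7 × 10^-19 = (0.077)^2 × [Ca^2+]^3  ⇒  [Ca^2+] = 5.5 x 10^-6 M.
For CaCO3: 1.6 x 10^-9 = 0.0067 × [Ca^2+]  ⇒  [Ca^2+] = 2.4 x 10^-7 M.
The salt with the lower threshold [Ca^2+] precipitates first: CaCO3.

CaCO3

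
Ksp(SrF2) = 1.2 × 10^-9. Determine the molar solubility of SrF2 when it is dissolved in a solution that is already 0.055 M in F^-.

SrF2(s) ⇌ Sr^2+(aq) + 2 F^-(aq)
Ksp = [Sr^2+][F^-]^2
If s mol/L dissolves here, [Sr^2+] = s, [F^-] = 0.055 + 2s ≈ 0.055 (since the F^- already present dominates).
Ksp ≈ s × (0.055)^2
s = 4.0 x 10^-7 M
Check: 2s = 7.9 x 10^-7 ≪ 0.055, so the approximation is valid.

s = 4.0 × 10^-7 M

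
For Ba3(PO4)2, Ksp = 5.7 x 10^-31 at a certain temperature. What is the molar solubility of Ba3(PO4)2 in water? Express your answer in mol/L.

s ≈ 3.5e-7 M

Ba3(PO4)2(s) <=> 3 Ba^2+(aq) + 2 PO4^3-(aq)
Ksp = [Ba^2+]^3[PO4^3-]^2
If s mol/L of Ba3(PO4)2 dissolves, [Ba^2+] = 3s and [PO4^3-] = 2s.
So Ksp = (3s)^3 × (2s)^2 = 108s^5
s = (5.7 x 10^-31 / 108)^(1/5) = 3.5 × 10^-7 M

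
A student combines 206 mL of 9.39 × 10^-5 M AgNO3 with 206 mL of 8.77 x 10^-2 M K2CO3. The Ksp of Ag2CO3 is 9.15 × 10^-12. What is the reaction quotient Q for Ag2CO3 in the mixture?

Total volume = 206 + 206 = 412 mL.
[Ag^+] = 9.39 x 10^-5 × (206/412) = 4.695 × 10^-5 M
[CO3^2-] = 8.77 × 10^-2 × (206/412) = 4.385 x 10^-2 M
Ag2CO3(s) ⇌ 2 Ag^+(aq) + CO3^2-(aq), so Q = [Ag^+]^2[CO3^2-]
Q = (4.695 x 10^-5)^2(4.385 × 10^-2) = 9.67 × 10^-11
Q > Ksp, so Ag2CO3 will precipitate.

9.67e-11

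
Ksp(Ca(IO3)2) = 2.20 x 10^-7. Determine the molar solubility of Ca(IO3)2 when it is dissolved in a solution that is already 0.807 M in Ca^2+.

s = 2.61 × 10^-4 M

Ca(IO3)2(s) ⇌ Ca^2+ + 2 IO3^-
Ksp = [Ca^2+][IO3^-]^2
If s mol/L dissolves here, [Ca^2+] = 0.807 + s ≈ 0.807, [IO3^-] = 2s (since the Ca^2+ already present dominates).
Ksp ≈ 0.807 × (2s)^2
s = 2.61 × 10^-4 M
Check: s = 2.6 x 10^-4 ≪ 0.807, so the approximation is valid.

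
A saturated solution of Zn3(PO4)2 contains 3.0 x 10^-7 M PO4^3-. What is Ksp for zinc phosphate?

Ksp ≈ 8.2 × 10^-33

Zn3(PO4)2(s) ⇌ 3 Zn^2+(aq) + 2 PO4^3-(aq)
Stoichiometry gives [Zn^2+] = (3/2)[PO4^3-] = 4.50 × 10^-7 M.
Ksp = [Zn^2+]^3[PO4^3-]^2
Ksp = (4.50 × 10^-7)^3 × (3.0 x 10^-7)^2 = 8.2 x 10^-33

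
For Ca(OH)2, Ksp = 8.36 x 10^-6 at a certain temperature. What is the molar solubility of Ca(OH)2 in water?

1.28e-2 M

Ca(OH)2(s) ⇌ Ca^2+(aq) + 2 OH^-(aq)
Ksp = [Ca^2+][OH^-]^2
With molar solubility s: [Ca^2+] = s, [OH^-] = 2s.
So Ksp = s × (2s)^2 = 4s^3
s^3 = 8.36 x 10^-6 / 4, so s = 1.28 × 10^-2 M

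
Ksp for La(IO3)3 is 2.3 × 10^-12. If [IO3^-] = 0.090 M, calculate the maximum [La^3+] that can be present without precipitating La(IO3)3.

3.2e-9 M

La(IO3)3(s) ⇌ La^3+(aq) + 3 IO3^-(aq)
Ksp = [La^3+][IO3^-]^3
Precipitation begins when Q = Ksp. With [IO3^-] = 0.090 M:
2.3 × 10^-12 = (0.090)^3 × [La^3+]
[La^3+] = (2.3 × 10^-12 / 7.29 × 10^-4) = 3.2 × 10^-9 M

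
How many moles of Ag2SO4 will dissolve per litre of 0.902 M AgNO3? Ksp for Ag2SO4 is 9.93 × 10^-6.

Ag2SO4(s) ⇌ 2 Ag^+ + SO4^2-
Ksp = [Ag^+]^2[SO4^2-]
Let s be the molar solubility in this solution. [Ag^+] = 0.902 + 2s ≈ 0.902, [SO4^2-] = s (since Ag^+ from AgNO3 dominates).
Ksp ≈ (0.902)^2 × s
s = 1.22 × 10^-5 M
Check: 2s = 2.4 x 10^-5 ≪ 0.902, so the approximation is valid.

s = 1.22 × 10^-5 M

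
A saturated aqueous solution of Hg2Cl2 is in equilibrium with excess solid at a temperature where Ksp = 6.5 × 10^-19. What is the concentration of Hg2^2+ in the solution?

[Hg2^2+] ≈ 5.5e-7 M

Hg2Cl2(s) ⇌ Hg2^2+(aq) + 2 Cl^-(aq)
Ksp = [Hg2^2+][Cl^-]^2
Let s = molar solubility. Then [Hg2^2+] = s and [Cl^-] = 2s.
So Ksp = s × (2s)^2 = 4s^3
s^3 = 6.5 × 10^-19 / 4, so s = 5.46 × 10^-7 M
[Hg2^2+] = s = 5.5 × 10^-7 M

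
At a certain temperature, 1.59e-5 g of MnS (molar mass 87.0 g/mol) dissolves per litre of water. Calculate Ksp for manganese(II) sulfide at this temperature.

Molar solubility s = (1.59 x 10^-5 g/L) / (87.0 g/mol) = 1.828 × 10^-7 M.
MnS(s) ⇌ Mn^2+ + S^2-
With molar solubility s: [Mn^2+] = s, [S^2-] = s.
Ksp = [Mn^2+][S^2-]
Ksp = (s)(s) = s^2
With s = 1.828 × 10^-7: Ksp = 3.34 x 10^-14

Ksp ≈ 3.34e-14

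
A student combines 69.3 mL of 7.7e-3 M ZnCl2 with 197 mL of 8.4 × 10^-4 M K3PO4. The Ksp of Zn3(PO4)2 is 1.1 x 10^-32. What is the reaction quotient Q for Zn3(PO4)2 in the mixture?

3.1 × 10^-15

Total volume = 69.3 + 197 = 266.3 mL.
[Zn^2+] = 7.7 x 10^-3 × (69.3/266.3) = 2.00 x 10^-3 M
[PO4^3-] = 8.4 x 10^-4 × (197/266.3) = 6.21 × 10^-4 M
Zn3(PO4)2(s) ⇌ 3 Zn^2+ + 2 PO4^3-, so Q = [Zn^2+]^3[PO4^3-]^2
Q = (2.00 x 10^-3)^3(6.21 x 10^-4)^2 = 3.1 x 10^-15
Q > Ksp, so Zn3(PO4)2 will precipitate.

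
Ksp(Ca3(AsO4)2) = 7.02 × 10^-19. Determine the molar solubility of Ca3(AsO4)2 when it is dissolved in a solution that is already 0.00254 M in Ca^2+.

Ca3(AsO4)2(s) <=> 3 Ca^2+(aq) + 2 AsO4^3-(aq)
Ksp = [Ca^2+]^3[AsO4^3-]^2
If s mol/L dissolves here, [Ca^2+] = 0.00254 + 3s ≈ 0.00254, [AsO4^3-] = 2s (Ksp is small, so little additional dissolves).
Ksp ≈ (0.00254)^3 × (2s)^2
s = 3.27 × 10^-6 M
Check: 3s = 9.8 × 10^-6 ≪ 0.00254, so the approximation is valid.

s = 3.27 x 10^-6 M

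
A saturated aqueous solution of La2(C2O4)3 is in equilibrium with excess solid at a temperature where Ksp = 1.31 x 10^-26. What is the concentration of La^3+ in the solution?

[La^3+] = 5.22e-6 M

La2(C2O4)3(s) ⇌ 2 La^3+(aq) + 3 C2O4^2-(aq)
Ksp = [La^3+]^2[C2O4^2-]^3
For each mole of La2(C2O4)3 that dissolves: [La^3+] = 2s, [C2O4^2-] = 3s.
Substituting: Ksp = (2s)^2(3s)^3 = 108s^5
s^5 = 1.31 x 10^-26 / 108, so s = 2.611 × 10^-6 M
[La^3+] = 2s = 5.22 × 10^-6 M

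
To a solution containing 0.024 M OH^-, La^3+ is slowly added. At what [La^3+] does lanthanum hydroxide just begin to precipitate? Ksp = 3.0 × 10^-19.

[La^3+] = 2.2 x 10^-14 M

La(OH)3(s) <=> La^3+ + 3 OH^-
Ksp = [La^3+][OH^-]^3
Precipitation begins when Q = Ksp. With [OH^-] = 0.024 M:
3.0 × 10^-19 = (0.024)^3 × [La^3+]
[La^3+] = (3.0 × 10^-19 / 1.38 × 10^-5) = 2.2 × 10^-14 M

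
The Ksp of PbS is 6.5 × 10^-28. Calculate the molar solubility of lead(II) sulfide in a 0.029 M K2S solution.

PbS(s) ⇌ Pb^2+(aq) + S^2-(aq)
Ksp = [Pb^2+][S^2-]
Let s = moles of PbS that dissolve per litre. [Pb^2+] = s, [S^2-] = 0.029 + s ≈ 0.029 (since S^2- from K2S dominates).
Ksp ≈ s × 0.029
s = 2.2 x 10^-26 M
Check: s = 2.2 × 10^-26 ≪ 0.029, so the approximation is valid.

s = 2.2 × 10^-26 M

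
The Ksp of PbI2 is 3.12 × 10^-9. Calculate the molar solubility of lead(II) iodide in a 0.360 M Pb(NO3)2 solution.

s = 4.65 × 10^-5 M

PbI2(s) ⇌ Pb^2+ + 2 I^-
Ksp = [Pb^2+][I^-]^2
Let s = moles of PbI2 that dissolve per litre. [Pb^2+] = 0.360 + s ≈ 0.360, [I^-] = 2s (common-ion effect: Pb^2+ is already 0.360 M).
Ksp ≈ 0.360 × (2s)^2
s = 4.65 × 10^-5 M
Check: s = 4.7 × 10^-5 ≪ 0.360, so the approximation is valid.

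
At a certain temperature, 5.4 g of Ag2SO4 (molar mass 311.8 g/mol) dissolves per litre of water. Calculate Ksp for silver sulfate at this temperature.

Molar solubility s = (5.4 g/L) / (311.8 g/mol) = 1.73 × 10^-2 M.
Ag2SO4(s) <=> 2 Ag^+ + SO4^2-
With molar solubility s: [Ag^+] = 2s, [SO4^2-] = s.
Ksp = [Ag^+]^2[SO4^2-]
So Ksp = (2s)^2 × s = 4s^3
Ksp = 4 × (1.73 × 10^-2)^3 = 2.1 × 10^-5

Ksp ≈ 2.1e-5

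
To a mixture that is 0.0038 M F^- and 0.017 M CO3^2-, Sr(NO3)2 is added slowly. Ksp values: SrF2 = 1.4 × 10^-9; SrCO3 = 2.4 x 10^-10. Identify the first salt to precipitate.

SrCO3

Each salt begins to precipitate when Q = Ksp, i.e. when [Sr^2+] reaches its threshold.
For SrF2: 1.4 × 10^-9 = (0.0038)^2 × [Sr^2+]  ⇒  [Sr^2+] = 9.7 × 10^-5 M.
For SrCO3: 2.4 x 10^-10 = 0.017 × [Sr^2+]  ⇒  [Sr^2+] = 1.4 × 10^-8 M.
The salt with the lower threshold [Sr^2+] precipitates first: SrCO3.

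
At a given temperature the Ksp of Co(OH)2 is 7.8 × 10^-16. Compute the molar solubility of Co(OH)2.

Co(OH)2(s) ⇌ Co^2+ + 2 OH^-
Ksp = [Co^2+][OH^-]^2
If s mol/L of Co(OH)2 dissolves, [Co^2+] = s and [OH^-] = 2s.
So Ksp = s × (2s)^2 = 4s^3
s = (7.8 × 10^-16 / 4)^(1/3) = 5.8 x 10^-6 M

5.8 × 10^-6 M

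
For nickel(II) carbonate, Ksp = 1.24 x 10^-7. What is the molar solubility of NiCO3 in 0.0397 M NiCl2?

3.12 × 10^-6 M

NiCO3(s) <=> Ni^2+(aq) + CO3^2-(aq)
Ksp = [Ni^2+][CO3^2-]
Let s be the molar solubility in this solution. [Ni^2+] = 0.0397 + s ≈ 0.0397, [CO3^2-] = s (common-ion effect: Ni^2+ is already 0.0397 M).
Ksp ≈ 0.0397 × s
s = 3.12 x 10^-6 M
Check: s = 3.1 x 10^-6 ≪ 0.0397, so the approximation is valid.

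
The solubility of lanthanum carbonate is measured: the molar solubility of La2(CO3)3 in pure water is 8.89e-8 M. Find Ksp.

La2(CO3)3(s) ⇌ 2 La^3+(aq) + 3 CO3^2-(aq)
If s mol/L of La2(CO3)3 dissolves, [La^3+] = 2s and [CO3^2-] = 3s.
Ksp = [La^3+]^2[CO3^2-]^3
So Ksp = (2s)^2 × (3s)^3 = 108s^5
With s = 8.89 × 10^-8: Ksp = 6.00 × 10^-34

6.00e-34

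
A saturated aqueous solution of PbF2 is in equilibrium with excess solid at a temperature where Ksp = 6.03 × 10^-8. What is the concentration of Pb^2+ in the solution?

[Pb^2+] ≈ 2.47 × 10^-3 M

PbF2(s) ⇌ Pb^2+(aq) + 2 F^-(aq)
Ksp = [Pb^2+][F^-]^2
With molar solubility s: [Pb^2+] = s, [F^-] = 2s.
Ksp = s(2s)^2 = 4s^3
s^3 = 6.03 × 10^-8 / 4, so s = 2.470 x 10^-3 M
[Pb^2+] = s = 2.47 x 10^-3 M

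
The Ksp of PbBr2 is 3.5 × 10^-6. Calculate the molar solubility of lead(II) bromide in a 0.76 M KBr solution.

s = 6.1 × 10^-6 M

PbBr2(s) ⇌ Pb^2+ + 2 Br^-
Ksp = [Pb^2+][Br^-]^2
Let s = moles of PbBr2 that dissolve per litre. [Pb^2+] = s, [Br^-] = 0.76 + 2s ≈ 0.76 (common-ion effect: Br^- is already 0.76 M).
Ksp ≈ s × (0.76)^2
s = 6.1 × 10^-6 M
Check: 2s = 1.2 x 10^-5 ≪ 0.76, so the approximation is valid.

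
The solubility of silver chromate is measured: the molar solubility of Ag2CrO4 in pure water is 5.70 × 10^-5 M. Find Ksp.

Ksp = 7.41 × 10^-13

Ag2CrO4(s) <=> 2 Ag^+(aq) + CrO4^2-(aq)
If s mol/L of Ag2CrO4 dissolves, [Ag^+] = 2s and [CrO4^2-] = s.
Ksp = [Ag^+]^2[CrO4^2-]
Ksp = (2s)^2s = 4s^3
With s = 5.70 × 10^-5: Ksp = 7.41 × 10^-13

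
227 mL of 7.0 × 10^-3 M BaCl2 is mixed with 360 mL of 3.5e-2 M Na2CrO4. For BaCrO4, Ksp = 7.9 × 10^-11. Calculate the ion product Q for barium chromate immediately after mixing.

Total volume = 227 + 360 = 587 mL.
[Ba^2+] = 7.0 x 10^-3 × (227/587) = 2.71 x 10^-3 M
[CrO4^2-] = 3.5 × 10^-2 × (360/587) = 2.15 × 10^-2 M
BaCrO4(s) ⇌ Ba^2+ + CrO4^2-, so Q = [Ba^2+][CrO4^2-]
Q = (2.71 x 10^-3)(2.15 × 10^-2) = 5.8 × 10^-5
Q > Ksp, so BaCrO4 will precipitate.

Q ≈ 5.8 × 10^-5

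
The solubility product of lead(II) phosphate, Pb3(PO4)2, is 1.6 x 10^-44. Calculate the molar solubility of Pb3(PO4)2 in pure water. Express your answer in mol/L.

Pb3(PO4)2(s) ⇌ 3 Pb^2+(aq) + 2 PO4^3-(aq)
Ksp = [Pb^2+]^3[PO4^3-]^2
If s mol/L of Pb3(PO4)2 dissolves, [Pb^2+] = 3s and [PO4^3-] = 2s.
So Ksp = (3s)^3 × (2s)^2 = 108s^5
s^5 = 1.6 x 10^-44 / 108, so s = 6.8 x 10^-10 M

s = 6.8 × 10^-10 M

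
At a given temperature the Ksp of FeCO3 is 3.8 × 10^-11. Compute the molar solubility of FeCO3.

FeCO3(s) <=> Fe^2+(aq) + CO3^2-(aq)
Ksp = [Fe^2+][CO3^2-]
Let s = molar solubility. Then [Fe^2+] = s and [CO3^2-] = s.
Ksp = s^2
s = √(3.8 × 10^-11) = 6.2 x 10^-6 M

s = 6.2e-6 M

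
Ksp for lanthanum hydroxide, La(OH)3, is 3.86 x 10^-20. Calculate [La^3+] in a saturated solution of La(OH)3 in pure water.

La(OH)3(s) ⇌ La^3+(aq) + 3 OH^-(aq)
Ksp = [La^3+][OH^-]^3
If s mol/L of La(OH)3 dissolves, [La^3+] = s and [OH^-] = 3s.
Substituting: Ksp = s(3s)^3 = 27s^4
s = (3.86 x 10^-20 / 27)^(1/4) = 6.149 × 10^-6 M
[La^3+] = s = 6.15 x 10^-6 M

[La^3+] ≈ 6.15e-6 M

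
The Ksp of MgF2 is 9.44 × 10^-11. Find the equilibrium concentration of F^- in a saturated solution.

MgF2(s) ⇌ Mg^2+(aq) + 2 F^-(aq)
Ksp = [Mg^2+][F^-]^2
If s mol/L of MgF2 dissolves, [Mg^2+] = s and [F^-] = 2s.
So Ksp = s × (2s)^2 = 4s^3
s^3 = 9.44 × 10^-11 / 4, so s = 2.868 × 10^-4 M
[F^-] = 2s = 5.74 x 10^-4 M

[F^-] ≈ 5.74 × 10^-4 M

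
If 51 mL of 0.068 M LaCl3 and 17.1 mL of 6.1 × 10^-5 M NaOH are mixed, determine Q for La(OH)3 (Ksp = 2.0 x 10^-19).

Q ≈ 1.8 x 10^-16

Total volume = 51 + 17.1 = 68.1 mL.
[La^3+] = 6.8 × 10^-2 × (51/68.1) = 5.09 × 10^-2 M
[OH^-] = 6.1 x 10^-5 × (17.1/68.1) = 1.53 × 10^-5 M
La(OH)3(s) <=> La^3+(aq) + 3 OH^-(aq), so Q = [La^3+][OH^-]^3
Q = (5.09 × 10^-2)(1.53 × 10^-5)^3 = 1.8 × 10^-16
Q > Ksp, so La(OH)3 will precipitate.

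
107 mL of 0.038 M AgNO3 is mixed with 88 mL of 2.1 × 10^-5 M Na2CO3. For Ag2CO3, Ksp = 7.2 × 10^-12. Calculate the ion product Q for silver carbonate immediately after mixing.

Total volume = 107 + 88 = 195 mL.
[Ag^+] = 3.8 × 10^-2 × (107/195) = 2.09 x 10^-2 M
[CO3^2-] = 2.1 × 10^-5 × (88/195) = 9.48 × 10^-6 M
Ag2CO3(s) ⇌ 2 Ag^+(aq) + CO3^2-(aq), so Q = [Ag^+]^2[CO3^2-]
Q = (2.09 × 10^-2)^2(9.48 x 10^-6) = 4.1 × 10^-9
Q > Ksp, so Ag2CO3 will precipitate.

Q = 4.1 x 10^-9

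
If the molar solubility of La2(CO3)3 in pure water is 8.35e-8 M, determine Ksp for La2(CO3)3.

Ksp = 4.38 × 10^-34

La2(CO3)3(s) ⇌ 2 La^3+(aq) + 3 CO3^2-(aq)
If s mol/L of La2(CO3)3 dissolves, [La^3+] = 2s and [CO3^2-] = 3s.
Ksp = [La^3+]^2[CO3^2-]^3
So Ksp = (2s)^2 × (3s)^3 = 108s^5
Ksp = 108 × (8.35 x 10^-8)^5 = 4.38 × 10^-34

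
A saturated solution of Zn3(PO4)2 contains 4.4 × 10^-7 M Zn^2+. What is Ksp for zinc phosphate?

Zn3(PO4)2(s) ⇌ 3 Zn^2+ + 2 PO4^3-
Stoichiometry gives [PO4^3-] = (2/3)[Zn^2+] = 2.93 × 10^-7 M.
Ksp = [Zn^2+]^3[PO4^3-]^2
Ksp = (4.4 x 10^-7)^3 × (2.93 × 10^-7)^2 = 7.3 × 10^-33

7.3 × 10^-33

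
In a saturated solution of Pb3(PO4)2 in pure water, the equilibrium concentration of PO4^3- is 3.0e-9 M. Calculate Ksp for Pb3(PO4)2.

Pb3(PO4)2(s) ⇌ 3 Pb^2+ + 2 PO4^3-
Stoichiometry gives [Pb^2+] = (3/2)[PO4^3-] = 4.50 × 10^-9 M.
Ksp = [Pb^2+]^3[PO4^3-]^2
Ksp = (4.50 × 10^-9)^3 × (3.0 × 10^-9)^2 = 8.2 × 10^-43

Ksp = 8.2 × 10^-43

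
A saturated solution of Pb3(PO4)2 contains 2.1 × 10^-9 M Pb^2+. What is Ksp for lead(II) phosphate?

Pb3(PO4)2(s) ⇌ 3 Pb^2+ + 2 PO4^3-
Stoichiometry gives [PO4^3-] = (2/3)[Pb^2+] = 1.40 x 10^-9 M.
Ksp = [Pb^2+]^3[PO4^3-]^2
Ksp = (2.1 x 10^-9)^3 × (1.40 × 10^-9)^2 = 1.8 x 10^-44

1.8 x 10^-44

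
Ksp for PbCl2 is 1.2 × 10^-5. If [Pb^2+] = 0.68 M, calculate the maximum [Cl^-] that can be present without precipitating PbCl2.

[Cl^-] = 4.2e-3 M

PbCl2(s) ⇌ Pb^2+(aq) + 2 Cl^-(aq)
Ksp = [Pb^2+][Cl^-]^2
Precipitation begins when Q = Ksp. With [Pb^2+] = 0.68 M:
1.2 × 10^-5 = (0.68) × [Cl^-]^2
[Cl^-] = (1.2 × 10^-5 / 6.8 × 10^-1)^(1/2) = 4.2 x 10^-3 M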